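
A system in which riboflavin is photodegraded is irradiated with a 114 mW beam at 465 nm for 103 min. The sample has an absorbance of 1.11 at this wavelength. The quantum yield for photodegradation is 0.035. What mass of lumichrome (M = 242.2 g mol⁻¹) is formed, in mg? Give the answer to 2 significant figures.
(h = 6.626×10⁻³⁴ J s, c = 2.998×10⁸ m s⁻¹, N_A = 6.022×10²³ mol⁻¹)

21 mg

Photon energy at 465 nm: hc/λ = (6.626×10⁻³⁴)(2.998×10⁸)/(465×10⁻⁹) = 4.272×10⁻¹⁹ J.
Energy delivered: (114 mW)(6180 s) = 704.5 J.
Photons incident: 704.5 / 4.272×10⁻¹⁹ = 1.649×10²¹, i.e. 1.649×10²¹/6.022×10²³ = 0.002738 mol.
Fraction absorbed: 1 − 10^(−1.11) = 0.9224.
Photons absorbed: 0.9224 × 0.002738 = 0.002526 mol.
Product: Φ × n_abs = 0.035 × 0.002526 = 8.841×10⁻⁵ mol.
Mass: 8.841×10⁻⁵ × 242.2 = 0.02141 g = 21 mg.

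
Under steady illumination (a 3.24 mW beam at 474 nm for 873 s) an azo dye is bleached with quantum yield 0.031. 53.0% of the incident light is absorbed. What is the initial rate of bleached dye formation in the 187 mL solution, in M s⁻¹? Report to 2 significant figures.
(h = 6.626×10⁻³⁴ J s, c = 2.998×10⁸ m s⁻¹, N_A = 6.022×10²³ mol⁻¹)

Photon energy at 474 nm: hc/λ = (6.626×10⁻³⁴)(2.998×10⁸)/(474×10⁻⁹) = 4.191×10⁻¹⁹ J.
Energy delivered: (3.24 mW)(873 s) = 2.829 J.
Photons incident: 2.829 / 4.191×10⁻¹⁹ = 6.750×10¹⁸, i.e. 6.750×10¹⁸/6.022×10²³ = 1.121×10⁻⁵ mol.
Photons absorbed: 0.530 × 1.121×10⁻⁵ = 5.941×10⁻⁶ mol.
Product formed: 0.031 × 5.941×10⁻⁶ = 1.842×10⁻⁷ mol.
Rate: 1.842×10⁻⁷ mol / (873 s × 0.187 L) = 1.1×10⁻⁹ M s⁻¹.

1.1×10⁻⁹ M s⁻¹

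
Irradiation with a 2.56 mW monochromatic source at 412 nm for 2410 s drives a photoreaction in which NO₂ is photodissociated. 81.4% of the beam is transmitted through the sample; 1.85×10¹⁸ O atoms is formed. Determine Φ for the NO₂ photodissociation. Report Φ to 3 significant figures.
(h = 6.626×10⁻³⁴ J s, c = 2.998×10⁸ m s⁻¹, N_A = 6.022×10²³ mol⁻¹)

Φ = 0.777

Product: 1.85×10¹⁸ / 6.022×10²³ = 3.072×10⁻⁶ mol.
Photon energy at 412 nm: hc/λ = (6.626×10⁻³⁴)(2.998×10⁸)/(412×10⁻⁹) = 4.822×10⁻¹⁹ J.
Energy delivered: (2.56 mW)(2410 s) = 6.170 J.
Photons incident: 6.170 / 4.822×10⁻¹⁹ = 1.280×10¹⁹, i.e. 1.280×10¹⁹/6.022×10²³ = 2.126×10⁻⁵ mol.
Fraction absorbed: 1 − 81.4/100 = 0.1860.
Photons absorbed: 0.1860 × 2.126×10⁻⁵ = 3.954×10⁻⁶ mol.
Φ = 3.072×10⁻⁶ mol / 3.954×10⁻⁶ mol photons = 0.777.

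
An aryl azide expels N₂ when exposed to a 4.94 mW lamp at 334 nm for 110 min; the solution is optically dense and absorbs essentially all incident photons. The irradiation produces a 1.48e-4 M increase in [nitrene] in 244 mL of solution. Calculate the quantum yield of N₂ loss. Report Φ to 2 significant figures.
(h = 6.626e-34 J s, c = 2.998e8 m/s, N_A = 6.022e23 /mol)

Φ = 0.40

Product: (1.48e-4 M)(0.244 L) = 3.611e-5 mol.
Photon energy at 334 nm: hc/λ = (6.626e-34)(2.998e8)/(334e-9) = 5.948e-19 J.
Energy delivered: (4.94 mW)(6600 s) = 32.60 J.
Photons incident: 32.60 / 5.948e-19 = 5.481e19, i.e. 5.481e19/6.022e23 = 9.102e-5 mol.
Φ = 3.611e-5 mol / 9.102e-5 mol photons = 0.40.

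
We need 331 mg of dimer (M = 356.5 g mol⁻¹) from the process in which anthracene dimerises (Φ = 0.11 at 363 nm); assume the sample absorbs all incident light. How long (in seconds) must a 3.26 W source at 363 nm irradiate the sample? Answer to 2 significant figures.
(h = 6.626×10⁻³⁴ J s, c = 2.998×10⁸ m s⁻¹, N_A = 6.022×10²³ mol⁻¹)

Product: 331 mg / 356.5 g mol⁻¹ = 9.285×10⁻⁴ mol.
Photons that must be absorbed: 9.285×10⁻⁴ / 0.11 = 0.008441 mol.
Photon energy: hc/λ = 5.472×10⁻¹⁹ J; per mole, 3.295×10⁵ J mol⁻¹.
Energy required: 0.008441 × 3.295×10⁵ = 2781 J.
Time: 2781 J / 3.26 W = 850 s.

t ≈ 850 s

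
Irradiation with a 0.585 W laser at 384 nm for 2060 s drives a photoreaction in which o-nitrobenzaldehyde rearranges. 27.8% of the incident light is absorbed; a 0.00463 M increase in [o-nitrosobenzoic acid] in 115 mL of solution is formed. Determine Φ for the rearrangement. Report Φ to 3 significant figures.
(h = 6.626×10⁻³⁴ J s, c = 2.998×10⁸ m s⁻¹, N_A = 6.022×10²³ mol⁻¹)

Product: (0.00463 M)(0.115 L) = 5.325×10⁻⁴ mol.
Photon energy at 384 nm: hc/λ = (6.626×10⁻³⁴)(2.998×10⁸)/(384×10⁻⁹) = 5.173×10⁻¹⁹ J.
Energy delivered: (0.585 W)(2060 s) = 1205 J.
Photons incident: 1205 / 5.173×10⁻¹⁹ = 2.329×10²¹, i.e. 2.329×10²¹/6.022×10²³ = 0.003867 mol.
Photons absorbed: 0.278 × 0.003867 = 0.001075 mol.
Φ = 5.325×10⁻⁴ mol / 0.001075 mol photons = 0.495.

Φ = 0.495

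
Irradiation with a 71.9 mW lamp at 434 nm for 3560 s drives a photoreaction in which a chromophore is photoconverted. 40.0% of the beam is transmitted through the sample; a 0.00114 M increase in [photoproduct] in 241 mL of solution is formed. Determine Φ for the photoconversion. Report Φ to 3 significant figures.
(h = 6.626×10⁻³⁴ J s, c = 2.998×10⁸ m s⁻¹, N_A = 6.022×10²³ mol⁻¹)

Product: (0.00114 M)(0.241 L) = 2.747×10⁻⁴ mol.
Photon energy at 434 nm: hc/λ = (6.626×10⁻³⁴)(2.998×10⁸)/(434×10⁻⁹) = 4.577×10⁻¹⁹ J.
Energy delivered: (71.9 mW)(3560 s) = 256.0 J.
Photons incident: 256.0 / 4.577×10⁻¹⁹ = 5.593×10²⁰, i.e. 5.593×10²⁰/6.022×10²³ = 9.288×10⁻⁴ mol.
Fraction absorbed: 1 − 40.0/100 = 0.6000.
Photons absorbed: 0.6000 × 9.288×10⁻⁴ = 5.573×10⁻⁴ mol.
Φ = 2.747×10⁻⁴ mol / 5.573×10⁻⁴ mol photons = 0.493.

Φ = 0.493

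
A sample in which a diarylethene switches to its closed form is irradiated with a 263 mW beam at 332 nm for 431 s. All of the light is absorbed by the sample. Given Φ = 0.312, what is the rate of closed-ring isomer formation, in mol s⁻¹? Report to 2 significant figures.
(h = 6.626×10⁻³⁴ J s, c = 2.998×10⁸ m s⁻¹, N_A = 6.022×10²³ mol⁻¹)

2.3×10⁻⁷ mol s⁻¹

Photon energy at 332 nm: hc/λ = (6.626×10⁻³⁴)(2.998×10⁸)/(332×10⁻⁹) = 5.983×10⁻¹⁹ J.
Energy delivered: (263 mW)(431 s) = 113.4 J.
Photons incident: 113.4 / 5.983×10⁻¹⁹ = 1.895×10²⁰, i.e. 1.895×10²⁰/6.022×10²³ = 3.147×10⁻⁴ mol.
Product formed: 0.312 × 3.147×10⁻⁴ = 9.819×10⁻⁵ mol.
Rate: 9.819×10⁻⁵ / 431 s = 2.3×10⁻⁷ mol s⁻¹.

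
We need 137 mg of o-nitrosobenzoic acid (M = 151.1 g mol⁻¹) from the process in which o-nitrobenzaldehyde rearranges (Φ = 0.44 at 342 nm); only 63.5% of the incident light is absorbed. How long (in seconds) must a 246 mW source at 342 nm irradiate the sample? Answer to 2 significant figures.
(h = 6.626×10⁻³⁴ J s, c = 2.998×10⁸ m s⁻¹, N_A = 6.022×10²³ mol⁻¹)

Product: 137 mg / 151.1 g mol⁻¹ = 9.067×10⁻⁴ mol.
Photons that must be absorbed: 9.067×10⁻⁴ / 0.44 = 0.002061 mol.
Incident photons needed: 0.002061 / 0.635 = 0.003246 mol.
Photon energy: hc/λ = 5.808×10⁻¹⁹ J; per mole, 3.498×10⁵ J mol⁻¹.
Energy required: 0.003246 × 3.498×10⁵ = 1135 J.
Time: 1135 J / 0.246 W = 4600 s.

t ≈ 4600 s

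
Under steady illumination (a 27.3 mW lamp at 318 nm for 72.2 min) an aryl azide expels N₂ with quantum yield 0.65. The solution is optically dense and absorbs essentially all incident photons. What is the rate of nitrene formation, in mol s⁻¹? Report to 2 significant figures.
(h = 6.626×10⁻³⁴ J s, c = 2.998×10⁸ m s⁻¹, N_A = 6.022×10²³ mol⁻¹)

Photon energy at 318 nm: hc/λ = (6.626×10⁻³⁴)(2.998×10⁸)/(318×10⁻⁹) = 6.247×10⁻¹⁹ J.
Energy delivered: (27.3 mW)(4332 s) = 118.3 J.
Photons incident: 118.3 / 6.247×10⁻¹⁹ = 1.894×10²⁰, i.e. 1.894×10²⁰/6.022×10²³ = 3.145×10⁻⁴ mol.
Product formed: 0.65 × 3.145×10⁻⁴ = 2.044×10⁻⁴ mol.
Rate: 2.044×10⁻⁴ / 4332 s = 4.7×10⁻⁸ mol s⁻¹.

4.7×10⁻⁸ mol s⁻¹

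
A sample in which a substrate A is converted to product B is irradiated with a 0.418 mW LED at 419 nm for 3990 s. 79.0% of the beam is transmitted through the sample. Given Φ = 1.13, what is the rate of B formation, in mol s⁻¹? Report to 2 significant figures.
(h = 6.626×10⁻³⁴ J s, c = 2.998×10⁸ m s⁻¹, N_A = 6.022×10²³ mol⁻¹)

Photon energy at 419 nm: hc/λ = (6.626×10⁻³⁴)(2.998×10⁸)/(419×10⁻⁹) = 4.741×10⁻¹⁹ J.
Energy delivered: (0.418 mW)(3990 s) = 1.668 J.
Photons incident: 1.668 / 4.741×10⁻¹⁹ = 3.518×10¹⁸, i.e. 3.518×10¹⁸/6.022×10²³ = 5.842×10⁻⁶ mol.
Fraction absorbed: 1 − 79.0/100 = 0.2100.
Photons absorbed: 0.2100 × 5.842×10⁻⁶ = 1.227×10⁻⁶ mol.
Product formed: 1.13 × 1.227×10⁻⁶ = 1.387×10⁻⁶ mol.
Rate: 1.387×10⁻⁶ / 3990 s = 3.5×10⁻¹⁰ mol s⁻¹.

3.5×10⁻¹⁰ mol s⁻¹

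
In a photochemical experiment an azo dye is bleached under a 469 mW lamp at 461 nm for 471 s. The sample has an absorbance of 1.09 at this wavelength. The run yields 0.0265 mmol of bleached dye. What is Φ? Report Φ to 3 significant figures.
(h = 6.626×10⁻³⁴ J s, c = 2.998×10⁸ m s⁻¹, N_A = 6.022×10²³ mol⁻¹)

Product: 0.0265 mmol = 2.65×10⁻⁵ mol.
Photon energy at 461 nm: hc/λ = (6.626×10⁻³⁴)(2.998×10⁸)/(461×10⁻⁹) = 4.309×10⁻¹⁹ J.
Energy delivered: (469 mW)(471 s) = 220.9 J.
Photons incident: 220.9 / 4.309×10⁻¹⁹ = 5.126×10²⁰, i.e. 5.126×10²⁰/6.022×10²³ = 8.512×10⁻⁴ mol.
Fraction absorbed: 1 − 10^(−1.09) = 0.9187.
Photons absorbed: 0.9187 × 8.512×10⁻⁴ = 7.820×10⁻⁴ mol.
Φ = 2.65×10⁻⁵ mol / 7.820×10⁻⁴ mol photons = 0.0339.

Φ = 0.0339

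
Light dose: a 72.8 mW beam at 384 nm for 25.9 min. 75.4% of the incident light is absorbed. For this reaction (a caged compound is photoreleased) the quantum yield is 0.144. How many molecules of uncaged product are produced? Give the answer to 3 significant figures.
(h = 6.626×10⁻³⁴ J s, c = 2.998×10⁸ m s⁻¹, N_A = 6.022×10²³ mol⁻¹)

Photon energy at 384 nm: hc/λ = (6.626×10⁻³⁴)(2.998×10⁸)/(384×10⁻⁹) = 5.173×10⁻¹⁹ J.
Energy delivered: (72.8 mW)(1554 s) = 113.1 J.
Photons incident: 113.1 / 5.173×10⁻¹⁹ = 2.186×10²⁰, i.e. 2.186×10²⁰/6.022×10²³ = 3.630×10⁻⁴ mol.
Photons absorbed: 0.754 × 3.630×10⁻⁴ = 2.737×10⁻⁴ mol.
Product: Φ × n_abs = 0.144 × 2.737×10⁻⁴ = 3.941×10⁻⁵ mol.
As a count: 3.941×10⁻⁵ × 6.022×10²³ = 2.37×10¹⁹.

2.37×10¹⁹ molecules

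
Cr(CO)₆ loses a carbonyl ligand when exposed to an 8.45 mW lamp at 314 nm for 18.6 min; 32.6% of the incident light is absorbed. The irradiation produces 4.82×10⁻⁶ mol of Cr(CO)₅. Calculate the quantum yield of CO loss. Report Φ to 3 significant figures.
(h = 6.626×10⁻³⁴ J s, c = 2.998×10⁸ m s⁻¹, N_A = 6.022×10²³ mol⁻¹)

Photon energy at 314 nm: hc/λ = (6.626×10⁻³⁴)(2.998×10⁸)/(314×10⁻⁹) = 6.326×10⁻¹⁹ J.
Energy delivered: (8.45 mW)(1116 s) = 9.430 J.
Photons incident: 9.430 / 6.326×10⁻¹⁹ = 1.491×10¹⁹, i.e. 1.491×10¹⁹/6.022×10²³ = 2.476×10⁻⁵ mol.
Photons absorbed: 0.326 × 2.476×10⁻⁵ = 8.072×10⁻⁶ mol.
Φ = 4.82×10⁻⁶ mol / 8.072×10⁻⁶ mol photons = 0.597.

Φ = 0.597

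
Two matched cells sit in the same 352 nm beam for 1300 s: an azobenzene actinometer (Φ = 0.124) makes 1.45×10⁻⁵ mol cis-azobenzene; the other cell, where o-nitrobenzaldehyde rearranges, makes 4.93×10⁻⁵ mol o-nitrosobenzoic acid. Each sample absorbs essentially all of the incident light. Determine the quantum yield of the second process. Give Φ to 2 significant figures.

Φ = 0.42

Photons absorbed by the actinometer: 1.45×10⁻⁵ / 0.124 = 1.169×10⁻⁴ mol.
Φ(unknown) = 4.93×10⁻⁵ / 1.169×10⁻⁴ = 0.42.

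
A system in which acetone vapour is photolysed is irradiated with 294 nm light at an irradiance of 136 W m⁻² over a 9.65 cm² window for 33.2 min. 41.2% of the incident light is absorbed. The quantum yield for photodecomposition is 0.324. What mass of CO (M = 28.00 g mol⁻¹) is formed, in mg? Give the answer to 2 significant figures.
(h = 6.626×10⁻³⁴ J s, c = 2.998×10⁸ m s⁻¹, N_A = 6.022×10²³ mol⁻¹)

Photon energy at 294 nm: hc/λ = (6.626×10⁻³⁴)(2.998×10⁸)/(294×10⁻⁹) = 6.757×10⁻¹⁹ J.
Energy delivered: (136 W m⁻²)(9.65×10⁻⁴ m²)(1992 s) = 261.4 J.
Photons incident: 261.4 / 6.757×10⁻¹⁹ = 3.869×10²⁰, i.e. 3.869×10²⁰/6.022×10²³ = 6.425×10⁻⁴ mol.
Photons absorbed: 0.412 × 6.425×10⁻⁴ = 2.647×10⁻⁴ mol.
Product: Φ × n_abs = 0.324 × 2.647×10⁻⁴ = 8.576×10⁻⁵ mol.
Mass: 8.576×10⁻⁵ × 28.00 = 0.002401 g = 2.4 mg.

2.4 mg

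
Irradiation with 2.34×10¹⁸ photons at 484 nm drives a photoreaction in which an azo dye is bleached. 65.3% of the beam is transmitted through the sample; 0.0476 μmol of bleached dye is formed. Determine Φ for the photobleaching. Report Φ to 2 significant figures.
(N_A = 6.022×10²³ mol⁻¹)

Product: 0.0476 μmol = 4.76×10⁻⁸ mol.
Moles of photons: 2.34×10¹⁸ / 6.022×10²³ = 3.886×10⁻⁶ mol.
Fraction absorbed: 1 − 65.3/100 = 0.3470.
Photons absorbed: 0.3470 × 3.886×10⁻⁶ = 1.348×10⁻⁶ mol.
Φ = 4.76×10⁻⁸ mol / 1.348×10⁻⁶ mol photons = 0.035.

Φ = 0.035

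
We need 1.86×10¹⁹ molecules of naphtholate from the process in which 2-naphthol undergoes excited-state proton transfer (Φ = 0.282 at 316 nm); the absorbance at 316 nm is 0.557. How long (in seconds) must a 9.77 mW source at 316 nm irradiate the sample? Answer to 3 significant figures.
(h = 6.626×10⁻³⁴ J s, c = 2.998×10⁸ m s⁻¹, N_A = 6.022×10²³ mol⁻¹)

t ≈ 5870 s

Product: 1.86×10¹⁹ / 6.022×10²³ = 3.089×10⁻⁵ mol.
Photons that must be absorbed: 3.089×10⁻⁵ / 0.282 = 1.095×10⁻⁴ mol.
Fraction absorbed: 1 − 10^(−0.557) = 0.7227.
Incident photons needed: 1.095×10⁻⁴ / 0.7227 = 1.515×10⁻⁴ mol.
Photon energy: hc/λ = 6.286×10⁻¹⁹ J; per mole, 3.785×10⁵ J mol⁻¹.
Energy required: 1.515×10⁻⁴ × 3.785×10⁵ = 57.34 J.
Time: 57.34 J / 0.00977 W = 5870 s.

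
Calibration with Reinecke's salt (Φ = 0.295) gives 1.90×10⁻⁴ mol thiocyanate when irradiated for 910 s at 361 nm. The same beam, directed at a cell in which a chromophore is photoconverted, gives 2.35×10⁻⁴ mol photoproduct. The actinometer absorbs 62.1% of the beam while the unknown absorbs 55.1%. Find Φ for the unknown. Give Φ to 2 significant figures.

Photons absorbed by the actinometer: 1.90×10⁻⁴ / 0.295 = 6.441×10⁻⁴ mol.
Incident flux: 6.441×10⁻⁴ / 0.621 = 0.001037 einstein.
Absorbed by unknown: 0.551 × 0.001037 = 5.714×10⁻⁴ mol.
Φ(unknown) = 2.35×10⁻⁴ / 5.714×10⁻⁴ = 0.41.

Φ = 0.41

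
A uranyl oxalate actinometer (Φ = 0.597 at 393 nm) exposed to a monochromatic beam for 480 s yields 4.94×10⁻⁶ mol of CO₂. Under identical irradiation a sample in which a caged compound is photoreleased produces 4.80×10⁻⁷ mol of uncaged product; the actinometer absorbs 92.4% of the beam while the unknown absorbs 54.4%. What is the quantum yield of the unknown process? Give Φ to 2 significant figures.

Photons absorbed by the actinometer: 4.94×10⁻⁶ / 0.597 = 8.275×10⁻⁶ mol.
Incident flux: 8.275×10⁻⁶ / 0.924 = 8.956×10⁻⁶ einstein.
Absorbed by unknown: 0.544 × 8.956×10⁻⁶ = 4.872×10⁻⁶ mol.
Φ(unknown) = 4.80×10⁻⁷ / 4.872×10⁻⁶ = 0.099.

Φ = 0.099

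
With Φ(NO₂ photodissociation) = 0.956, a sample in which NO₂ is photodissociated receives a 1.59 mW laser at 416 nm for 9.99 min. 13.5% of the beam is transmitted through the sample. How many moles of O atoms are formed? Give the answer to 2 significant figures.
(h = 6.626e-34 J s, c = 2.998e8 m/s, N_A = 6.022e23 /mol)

2.7e-6 mol

Photon energy at 416 nm: hc/λ = (6.626e-34)(2.998e8)/(416e-9) = 4.775e-19 J.
Energy delivered: (1.59 mW)(599.4 s) = 0.9530 J.
Photons incident: 0.9530 / 4.775e-19 = 1.996e18, i.e. 1.996e18/6.022e23 = 3.315e-6 mol.
Fraction absorbed: 1 − 13.5/100 = 0.8650.
Photons absorbed: 0.8650 × 3.315e-6 = 2.867e-6 mol.
Product: Φ × n_abs = 0.956 × 2.867e-6 = 2.741e-6 mol.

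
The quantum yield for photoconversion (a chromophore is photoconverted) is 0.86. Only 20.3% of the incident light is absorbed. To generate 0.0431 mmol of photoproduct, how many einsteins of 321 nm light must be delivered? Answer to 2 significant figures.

2.5×10⁻⁴ einstein

Product: 0.0431 mmol = 4.31×10⁻⁵ mol.
Photons that must be absorbed: 4.31×10⁻⁵ / 0.86 = 5.012×10⁻⁵ mol.
Incident photons needed: 5.012×10⁻⁵ / 0.203 = 2.469×10⁻⁴ mol.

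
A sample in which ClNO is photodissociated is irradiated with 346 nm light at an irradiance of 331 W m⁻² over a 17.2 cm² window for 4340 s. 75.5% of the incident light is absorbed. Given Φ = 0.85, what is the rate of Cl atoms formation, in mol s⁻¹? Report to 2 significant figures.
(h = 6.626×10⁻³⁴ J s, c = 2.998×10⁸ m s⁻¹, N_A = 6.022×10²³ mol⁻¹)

Photon energy at 346 nm: hc/λ = (6.626×10⁻³⁴)(2.998×10⁸)/(346×10⁻⁹) = 5.741×10⁻¹⁹ J.
Energy delivered: (331 W m⁻²)(17.2×10⁻⁴ m²)(4340 s) = 2471 J.
Photons incident: 2471 / 5.741×10⁻¹⁹ = 4.304×10²¹, i.e. 4.304×10²¹/6.022×10²³ = 0.007147 mol.
Photons absorbed: 0.755 × 0.007147 = 0.005396 mol.
Product formed: 0.85 × 0.005396 = 0.004587 mol.
Rate: 0.004587 / 4340 s = 1.1×10⁻⁶ mol s⁻¹.

1.1×10⁻⁶ mol s⁻¹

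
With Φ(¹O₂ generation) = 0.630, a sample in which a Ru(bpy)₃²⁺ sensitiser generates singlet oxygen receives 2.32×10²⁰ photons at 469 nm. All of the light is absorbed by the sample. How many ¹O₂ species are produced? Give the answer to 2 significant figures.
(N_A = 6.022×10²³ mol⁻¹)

Moles of photons: 2.32×10²⁰ / 6.022×10²³ = 3.853×10⁻⁴ mol.
Product: Φ × n_abs = 0.630 × 3.853×10⁻⁴ = 2.427×10⁻⁴ mol.
As a count: 2.427×10⁻⁴ × 6.022×10²³ = 1.5×10²⁰.

1.5×10²⁰ species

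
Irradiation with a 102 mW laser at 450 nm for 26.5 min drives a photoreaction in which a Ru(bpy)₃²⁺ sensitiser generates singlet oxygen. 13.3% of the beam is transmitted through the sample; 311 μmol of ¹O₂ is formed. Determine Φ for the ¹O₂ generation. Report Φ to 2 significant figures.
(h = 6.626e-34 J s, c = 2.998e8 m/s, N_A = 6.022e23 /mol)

Φ = 0.59

Product: 311 μmol = 3.11e-4 mol.
Photon energy at 450 nm: hc/λ = (6.626e-34)(2.998e8)/(450e-9) = 4.414e-19 J.
Energy delivered: (102 mW)(1590 s) = 162.2 J.
Photons incident: 162.2 / 4.414e-19 = 3.675e20, i.e. 3.675e20/6.022e23 = 6.103e-4 mol.
Fraction absorbed: 1 − 13.3/100 = 0.8670.
Photons absorbed: 0.8670 × 6.103e-4 = 5.291e-4 mol.
Φ = 3.11e-4 mol / 5.291e-4 mol photons = 0.59.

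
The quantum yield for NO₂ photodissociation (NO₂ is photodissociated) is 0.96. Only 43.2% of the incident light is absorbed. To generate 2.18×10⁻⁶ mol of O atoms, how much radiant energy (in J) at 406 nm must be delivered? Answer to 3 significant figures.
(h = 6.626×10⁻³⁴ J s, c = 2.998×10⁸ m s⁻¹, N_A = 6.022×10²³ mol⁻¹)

1.55 J

Photons that must be absorbed: 2.18×10⁻⁶ / 0.96 = 2.271×10⁻⁶ mol.
Incident photons needed: 2.271×10⁻⁶ / 0.432 = 5.257×10⁻⁶ mol.
Photon energy: hc/λ = 4.893×10⁻¹⁹ J; per mole, 2.947×10⁵ J mol⁻¹.
Energy required: 5.257×10⁻⁶ × 2.947×10⁵ = 1.55 J.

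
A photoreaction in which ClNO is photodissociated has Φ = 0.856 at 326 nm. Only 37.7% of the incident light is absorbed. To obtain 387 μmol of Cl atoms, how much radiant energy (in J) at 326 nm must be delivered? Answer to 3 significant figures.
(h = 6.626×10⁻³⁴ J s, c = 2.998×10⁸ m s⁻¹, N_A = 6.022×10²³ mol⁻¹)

440 J

Product: 387 μmol = 3.87×10⁻⁴ mol.
Photons that must be absorbed: 3.87×10⁻⁴ / 0.856 = 4.521×10⁻⁴ mol.
Incident photons needed: 4.521×10⁻⁴ / 0.377 = 0.001199 mol.
Photon energy: hc/λ = 6.093×10⁻¹⁹ J; per mole, 3.669×10⁵ J mol⁻¹.
Energy required: 0.001199 × 3.669×10⁵ = 440 J.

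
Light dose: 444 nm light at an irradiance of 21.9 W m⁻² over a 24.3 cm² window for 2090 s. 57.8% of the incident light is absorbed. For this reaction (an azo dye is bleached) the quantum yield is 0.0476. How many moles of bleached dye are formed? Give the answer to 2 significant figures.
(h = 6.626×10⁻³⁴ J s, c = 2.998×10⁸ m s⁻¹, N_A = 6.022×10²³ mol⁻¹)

Photon energy at 444 nm: hc/λ = (6.626×10⁻³⁴)(2.998×10⁸)/(444×10⁻⁹) = 4.474×10⁻¹⁹ J.
Energy delivered: (21.9 W m⁻²)(24.3×10⁻⁴ m²)(2090 s) = 111.2 J.
Photons incident: 111.2 / 4.474×10⁻¹⁹ = 2.485×10²⁰, i.e. 2.485×10²⁰/6.022×10²³ = 4.127×10⁻⁴ mol.
Photons absorbed: 0.578 × 4.127×10⁻⁴ = 2.385×10⁻⁴ mol.
Product: Φ × n_abs = 0.0476 × 2.385×10⁻⁴ = 1.135×10⁻⁵ mol.

1.1×10⁻⁵ mol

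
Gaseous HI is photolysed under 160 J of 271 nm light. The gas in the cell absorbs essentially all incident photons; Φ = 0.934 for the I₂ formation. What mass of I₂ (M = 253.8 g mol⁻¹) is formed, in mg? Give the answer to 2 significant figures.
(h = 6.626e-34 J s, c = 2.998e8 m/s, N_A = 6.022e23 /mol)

86 mg

Photon energy at 271 nm: hc/λ = (6.626e-34)(2.998e8)/(271e-9) = 7.330e-19 J.
Photons incident: 160 / 7.330e-19 = 2.183e20, i.e. 2.183e20/6.022e23 = 3.625e-4 mol.
Product: Φ × n_abs = 0.934 × 3.625e-4 = 3.386e-4 mol.
Mass: 3.386e-4 × 253.8 = 0.08594 g = 86 mg.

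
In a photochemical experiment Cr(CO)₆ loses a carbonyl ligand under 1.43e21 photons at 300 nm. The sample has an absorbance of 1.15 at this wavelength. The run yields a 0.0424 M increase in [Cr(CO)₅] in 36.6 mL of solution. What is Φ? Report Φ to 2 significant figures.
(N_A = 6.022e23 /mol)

Product: (0.0424 M)(0.0366 L) = 0.001552 mol.
Moles of photons: 1.43e21 / 6.022e23 = 0.002375 mol.
Fraction absorbed: 1 − 10^(−1.15) = 0.9292.
Photons absorbed: 0.9292 × 0.002375 = 0.002207 mol.
Φ = 0.001552 mol / 0.002207 mol photons = 0.70.

Φ = 0.70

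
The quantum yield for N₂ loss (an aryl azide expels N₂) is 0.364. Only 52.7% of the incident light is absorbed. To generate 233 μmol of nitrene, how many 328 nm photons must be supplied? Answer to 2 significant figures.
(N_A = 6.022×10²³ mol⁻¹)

Product: 233 μmol = 2.33×10⁻⁴ mol.
Photons that must be absorbed: 2.33×10⁻⁴ / 0.364 = 6.401×10⁻⁴ mol.
Incident photons needed: 6.401×10⁻⁴ / 0.527 = 0.001215 mol.
Photon count: 0.001215 × 6.022×10²³ = 7.3×10²⁰.

7.3×10²⁰ photons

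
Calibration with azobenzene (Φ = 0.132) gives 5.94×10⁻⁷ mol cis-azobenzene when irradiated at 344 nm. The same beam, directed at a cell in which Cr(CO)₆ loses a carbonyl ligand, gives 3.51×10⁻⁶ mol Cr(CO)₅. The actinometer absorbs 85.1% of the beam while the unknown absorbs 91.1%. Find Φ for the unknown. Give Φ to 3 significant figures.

Φ = 0.729

Photons absorbed by the actinometer: 5.94×10⁻⁷ / 0.132 = 4.500×10⁻⁶ mol.
Incident flux: 4.500×10⁻⁶ / 0.851 = 5.288×10⁻⁶ einstein.
Absorbed by unknown: 0.911 × 5.288×10⁻⁶ = 4.817×10⁻⁶ mol.
Φ(unknown) = 3.51×10⁻⁶ / 4.817×10⁻⁶ = 0.729.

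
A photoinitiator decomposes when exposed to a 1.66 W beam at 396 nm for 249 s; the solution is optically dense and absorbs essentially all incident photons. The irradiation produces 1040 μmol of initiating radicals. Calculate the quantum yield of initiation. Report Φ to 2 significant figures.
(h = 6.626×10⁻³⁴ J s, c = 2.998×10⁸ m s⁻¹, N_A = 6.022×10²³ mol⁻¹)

Product: 1040 μmol = 0.00104 mol.
Photon energy at 396 nm: hc/λ = (6.626×10⁻³⁴)(2.998×10⁸)/(396×10⁻⁹) = 5.016×10⁻¹⁹ J.
Energy delivered: (1.66 W)(249 s) = 413.3 J.
Photons incident: 413.3 / 5.016×10⁻¹⁹ = 8.240×10²⁰, i.e. 8.240×10²⁰/6.022×10²³ = 0.001368 mol.
Φ = 0.00104 mol / 0.001368 mol photons = 0.76.

Φ = 0.76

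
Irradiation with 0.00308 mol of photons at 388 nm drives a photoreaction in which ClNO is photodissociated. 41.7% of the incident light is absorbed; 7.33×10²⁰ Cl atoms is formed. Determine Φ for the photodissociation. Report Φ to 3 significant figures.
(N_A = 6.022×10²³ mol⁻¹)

Φ = 0.948

Product: 7.33×10²⁰ / 6.022×10²³ = 0.001217 mol.
Photons absorbed: 0.417 × 0.00308 = 0.001284 mol.
Φ = 0.001217 mol / 0.001284 mol photons = 0.948.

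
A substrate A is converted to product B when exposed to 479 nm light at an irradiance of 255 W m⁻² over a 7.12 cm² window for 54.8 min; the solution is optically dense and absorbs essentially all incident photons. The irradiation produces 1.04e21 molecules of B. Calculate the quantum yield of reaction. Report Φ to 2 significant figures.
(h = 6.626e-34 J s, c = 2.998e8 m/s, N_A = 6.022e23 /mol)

Φ = 0.72

Product: 1.04e21 / 6.022e23 = 0.001727 mol.
Photon energy at 479 nm: hc/λ = (6.626e-34)(2.998e8)/(479e-9) = 4.147e-19 J.
Energy delivered: (255 W m⁻²)(7.12e-4 m²)(3288 s) = 597.0 J.
Photons incident: 597.0 / 4.147e-19 = 1.440e21, i.e. 1.440e21/6.022e23 = 0.002391 mol.
Φ = 0.001727 mol / 0.002391 mol photons = 0.72.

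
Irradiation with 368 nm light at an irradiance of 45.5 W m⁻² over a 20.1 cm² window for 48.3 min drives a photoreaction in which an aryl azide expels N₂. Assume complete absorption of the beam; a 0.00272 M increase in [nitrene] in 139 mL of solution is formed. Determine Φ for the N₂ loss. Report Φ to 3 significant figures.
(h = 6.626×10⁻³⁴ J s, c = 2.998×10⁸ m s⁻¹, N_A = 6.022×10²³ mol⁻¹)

Product: (0.00272 M)(0.139 L) = 3.781×10⁻⁴ mol.
Photon energy at 368 nm: hc/λ = (6.626×10⁻³⁴)(2.998×10⁸)/(368×10⁻⁹) = 5.398×10⁻¹⁹ J.
Energy delivered: (45.5 W m⁻²)(20.1×10⁻⁴ m²)(2898 s) = 265.0 J.
Photons incident: 265.0 / 5.398×10⁻¹⁹ = 4.909×10²⁰, i.e. 4.909×10²⁰/6.022×10²³ = 8.152×10⁻⁴ mol.
Φ = 3.781×10⁻⁴ mol / 8.152×10⁻⁴ mol photons = 0.464.

Φ = 0.464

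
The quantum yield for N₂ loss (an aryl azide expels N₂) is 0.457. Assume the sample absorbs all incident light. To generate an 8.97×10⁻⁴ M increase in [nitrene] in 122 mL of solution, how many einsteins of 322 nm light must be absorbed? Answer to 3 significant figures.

Product: (8.97×10⁻⁴ M)(0.122 L) = 1.094×10⁻⁴ mol.
Photons that must be absorbed: 1.094×10⁻⁴ / 0.457 = 2.394×10⁻⁴ mol.

2.39×10⁻⁴ einstein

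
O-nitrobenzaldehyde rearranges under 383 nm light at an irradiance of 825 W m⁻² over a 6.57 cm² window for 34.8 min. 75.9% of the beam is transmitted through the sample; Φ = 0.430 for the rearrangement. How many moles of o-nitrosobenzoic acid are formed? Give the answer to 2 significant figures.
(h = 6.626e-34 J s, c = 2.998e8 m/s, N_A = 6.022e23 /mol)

3.8e-4 mol

Photon energy at 383 nm: hc/λ = (6.626e-34)(2.998e8)/(383e-9) = 5.187e-19 J.
Energy delivered: (825 W m⁻²)(6.57e-4 m²)(2088 s) = 1132 J.
Photons incident: 1132 / 5.187e-19 = 2.182e21, i.e. 2.182e21/6.022e23 = 0.003623 mol.
Fraction absorbed: 1 − 75.9/100 = 0.2410.
Photons absorbed: 0.2410 × 0.003623 = 8.731e-4 mol.
Product: Φ × n_abs = 0.430 × 8.731e-4 = 3.754e-4 mol.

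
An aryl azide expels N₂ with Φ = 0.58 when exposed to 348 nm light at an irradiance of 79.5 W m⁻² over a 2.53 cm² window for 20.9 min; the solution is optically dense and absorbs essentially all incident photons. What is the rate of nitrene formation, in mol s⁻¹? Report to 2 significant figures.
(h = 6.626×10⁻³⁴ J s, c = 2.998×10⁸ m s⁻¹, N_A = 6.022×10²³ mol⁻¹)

3.4×10⁻⁸ mol s⁻¹

Photon energy at 348 nm: hc/λ = (6.626×10⁻³⁴)(2.998×10⁸)/(348×10⁻⁹) = 5.708×10⁻¹⁹ J.
Energy delivered: (79.5 W m⁻²)(2.53×10⁻⁴ m²)(1254 s) = 25.22 J.
Photons incident: 25.22 / 5.708×10⁻¹⁹ = 4.418×10¹⁹, i.e. 4.418×10¹⁹/6.022×10²³ = 7.336×10⁻⁵ mol.
Product formed: 0.58 × 7.336×10⁻⁵ = 4.255×10⁻⁵ mol.
Rate: 4.255×10⁻⁵ / 1254 s = 3.4×10⁻⁸ mol s⁻¹.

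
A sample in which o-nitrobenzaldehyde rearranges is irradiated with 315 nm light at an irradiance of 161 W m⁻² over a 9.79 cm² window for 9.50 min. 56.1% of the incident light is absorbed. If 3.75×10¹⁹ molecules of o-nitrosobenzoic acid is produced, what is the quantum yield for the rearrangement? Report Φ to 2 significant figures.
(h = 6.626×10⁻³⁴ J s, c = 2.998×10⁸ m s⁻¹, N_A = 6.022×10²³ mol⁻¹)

Product: 3.75×10¹⁹ / 6.022×10²³ = 6.227×10⁻⁵ mol.
Photon energy at 315 nm: hc/λ = (6.626×10⁻³⁴)(2.998×10⁸)/(315×10⁻⁹) = 6.306×10⁻¹⁹ J.
Energy delivered: (161 W m⁻²)(9.79×10⁻⁴ m²)(570 s) = 89.84 J.
Photons incident: 89.84 / 6.306×10⁻¹⁹ = 1.425×10²⁰, i.e. 1.425×10²⁰/6.022×10²³ = 2.366×10⁻⁴ mol.
Photons absorbed: 0.561 × 2.366×10⁻⁴ = 1.327×10⁻⁴ mol.
Φ = 6.227×10⁻⁵ mol / 1.327×10⁻⁴ mol photons = 0.47.

Φ = 0.47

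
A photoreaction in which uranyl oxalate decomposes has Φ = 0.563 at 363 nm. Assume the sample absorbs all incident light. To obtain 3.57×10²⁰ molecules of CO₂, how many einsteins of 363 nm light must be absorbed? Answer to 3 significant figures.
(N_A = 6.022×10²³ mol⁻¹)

0.00105 einstein

Product: 3.57×10²⁰ / 6.022×10²³ = 5.928×10⁻⁴ mol.
Photons that must be absorbed: 5.928×10⁻⁴ / 0.563 = 0.001053 mol.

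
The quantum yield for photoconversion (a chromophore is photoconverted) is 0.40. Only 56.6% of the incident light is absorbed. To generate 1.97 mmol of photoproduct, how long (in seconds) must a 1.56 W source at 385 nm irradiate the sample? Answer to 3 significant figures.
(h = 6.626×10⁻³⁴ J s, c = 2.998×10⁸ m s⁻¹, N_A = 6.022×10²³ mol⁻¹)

t ≈ 1730 s

Product: 1.97 mmol = 0.00197 mol.
Photons that must be absorbed: 0.00197 / 0.40 = 0.004925 mol.
Incident photons needed: 0.004925 / 0.566 = 0.008701 mol.
Photon energy: hc/λ = 5.160×10⁻¹⁹ J; per mole, 3.107×10⁵ J mol⁻¹.
Energy required: 0.008701 × 3.107×10⁵ = 2703 J.
Time: 2703 J / 1.56 W = 1730 s.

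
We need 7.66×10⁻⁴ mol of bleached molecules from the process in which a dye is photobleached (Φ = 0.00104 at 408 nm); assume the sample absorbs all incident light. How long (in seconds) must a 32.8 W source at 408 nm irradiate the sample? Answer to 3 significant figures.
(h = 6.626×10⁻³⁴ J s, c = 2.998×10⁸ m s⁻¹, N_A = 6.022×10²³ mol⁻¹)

t ≈ 6580 s

Photons that must be absorbed: 7.66×10⁻⁴ / 0.00104 = 0.7365 mol.
Photon energy: hc/λ = 4.869×10⁻¹⁹ J; per mole, 2.932×10⁵ J mol⁻¹.
Energy required: 0.7365 × 2.932×10⁵ = 2.159×10⁵ J.
Time: 2.159×10⁵ J / 32.8 W = 6580 s.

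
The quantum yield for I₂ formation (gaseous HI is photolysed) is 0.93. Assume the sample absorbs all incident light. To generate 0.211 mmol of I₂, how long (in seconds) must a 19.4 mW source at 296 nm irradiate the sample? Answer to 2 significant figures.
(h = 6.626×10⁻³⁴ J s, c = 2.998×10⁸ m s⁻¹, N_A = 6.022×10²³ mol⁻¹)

t ≈ 4700 s

Product: 0.211 mmol = 2.11×10⁻⁴ mol.
Photons that must be absorbed: 2.11×10⁻⁴ / 0.93 = 2.269×10⁻⁴ mol.
Photon energy: hc/λ = 6.711×10⁻¹⁹ J; per mole, 4.041×10⁵ J mol⁻¹.
Energy required: 2.269×10⁻⁴ × 4.041×10⁵ = 91.69 J.
Time: 91.69 J / 0.0194 W = 4700 s.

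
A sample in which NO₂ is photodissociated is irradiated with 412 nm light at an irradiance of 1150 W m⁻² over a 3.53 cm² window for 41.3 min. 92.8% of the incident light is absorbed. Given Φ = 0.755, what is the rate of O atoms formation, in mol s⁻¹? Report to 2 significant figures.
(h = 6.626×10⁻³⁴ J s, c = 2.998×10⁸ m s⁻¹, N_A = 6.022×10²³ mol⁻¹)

Photon energy at 412 nm: hc/λ = (6.626×10⁻³⁴)(2.998×10⁸)/(412×10⁻⁹) = 4.822×10⁻¹⁹ J.
Energy delivered: (1150 W m⁻²)(3.53×10⁻⁴ m²)(2478 s) = 1006 J.
Photons incident: 1006 / 4.822×10⁻¹⁹ = 2.086×10²¹, i.e. 2.086×10²¹/6.022×10²³ = 0.003464 mol.
Photons absorbed: 0.928 × 0.003464 = 0.003215 mol.
Product formed: 0.755 × 0.003215 = 0.002427 mol.
Rate: 0.002427 / 2478 s = 9.8×10⁻⁷ mol s⁻¹.

9.8×10⁻⁷ mol s⁻¹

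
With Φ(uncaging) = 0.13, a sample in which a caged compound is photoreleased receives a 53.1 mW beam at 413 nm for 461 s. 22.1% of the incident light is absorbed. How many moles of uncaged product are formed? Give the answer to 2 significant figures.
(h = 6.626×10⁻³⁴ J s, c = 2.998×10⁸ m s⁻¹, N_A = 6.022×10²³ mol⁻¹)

Photon energy at 413 nm: hc/λ = (6.626×10⁻³⁴)(2.998×10⁸)/(413×10⁻⁹) = 4.810×10⁻¹⁹ J.
Energy delivered: (53.1 mW)(461 s) = 24.48 J.
Photons incident: 24.48 / 4.810×10⁻¹⁹ = 5.089×10¹⁹, i.e. 5.089×10¹⁹/6.022×10²³ = 8.451×10⁻⁵ mol.
Photons absorbed: 0.221 × 8.451×10⁻⁵ = 1.868×10⁻⁵ mol.
Product: Φ × n_abs = 0.13 × 1.868×10⁻⁵ = 2.428×10⁻⁶ mol.

2.4×10⁻⁶ mol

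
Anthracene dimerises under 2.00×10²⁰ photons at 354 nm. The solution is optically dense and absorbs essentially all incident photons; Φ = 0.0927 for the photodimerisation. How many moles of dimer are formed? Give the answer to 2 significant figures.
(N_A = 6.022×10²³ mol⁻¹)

3.1×10⁻⁵ mol

Moles of photons: 2.00×10²⁰ / 6.022×10²³ = 3.321×10⁻⁴ mol.
Product: Φ × n_abs = 0.0927 × 3.321×10⁻⁴ = 3.079×10⁻⁵ mol.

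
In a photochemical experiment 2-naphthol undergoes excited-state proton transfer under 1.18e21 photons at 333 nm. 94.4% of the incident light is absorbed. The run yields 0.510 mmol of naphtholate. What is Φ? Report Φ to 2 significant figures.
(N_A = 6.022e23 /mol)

Product: 0.510 mmol = 5.10e-4 mol.
Moles of photons: 1.18e21 / 6.022e23 = 0.001959 mol.
Photons absorbed: 0.944 × 0.001959 = 0.001849 mol.
Φ = 5.10e-4 mol / 0.001849 mol photons = 0.28.

Φ = 0.28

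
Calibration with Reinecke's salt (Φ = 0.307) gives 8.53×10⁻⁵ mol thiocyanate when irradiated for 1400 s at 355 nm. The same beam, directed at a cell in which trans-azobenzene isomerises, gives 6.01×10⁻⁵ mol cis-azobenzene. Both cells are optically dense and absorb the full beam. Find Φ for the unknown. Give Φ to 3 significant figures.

Φ = 0.216

Photons absorbed by the actinometer: 8.53×10⁻⁵ / 0.307 = 2.779×10⁻⁴ mol.
Φ(unknown) = 6.01×10⁻⁵ / 2.779×10⁻⁴ = 0.216.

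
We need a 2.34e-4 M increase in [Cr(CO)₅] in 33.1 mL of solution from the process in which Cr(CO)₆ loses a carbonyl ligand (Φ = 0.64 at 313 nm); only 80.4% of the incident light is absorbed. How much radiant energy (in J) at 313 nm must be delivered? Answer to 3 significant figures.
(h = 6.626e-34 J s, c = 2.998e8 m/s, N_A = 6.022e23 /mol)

Product: (2.34e-4 M)(0.0331 L) = 7.745e-6 mol.
Photons that must be absorbed: 7.745e-6 / 0.64 = 1.210e-5 mol.
Incident photons needed: 1.210e-5 / 0.804 = 1.505e-5 mol.
Photon energy: hc/λ = 6.347e-19 J; per mole, 3.822e5 J mol⁻¹.
Energy required: 1.505e-5 × 3.822e5 = 5.75 J.

5.75 J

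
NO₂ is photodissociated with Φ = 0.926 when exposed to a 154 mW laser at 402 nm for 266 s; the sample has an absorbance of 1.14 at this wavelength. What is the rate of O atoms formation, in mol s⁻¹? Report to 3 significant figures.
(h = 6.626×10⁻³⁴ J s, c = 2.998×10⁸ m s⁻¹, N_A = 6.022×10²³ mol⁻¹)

4.45×10⁻⁷ mol s⁻¹

Photon energy at 402 nm: hc/λ = (6.626×10⁻³⁴)(2.998×10⁸)/(402×10⁻⁹) = 4.941×10⁻¹⁹ J.
Energy delivered: (154 mW)(266 s) = 40.96 J.
Photons incident: 40.96 / 4.941×10⁻¹⁹ = 8.290×10¹⁹, i.e. 8.290×10¹⁹/6.022×10²³ = 1.377×10⁻⁴ mol.
Fraction absorbed: 1 − 10^(−1.14) = 0.9276.
Photons absorbed: 0.9276 × 1.377×10⁻⁴ = 1.277×10⁻⁴ mol.
Product formed: 0.926 × 1.277×10⁻⁴ = 1.183×10⁻⁴ mol.
Rate: 1.183×10⁻⁴ / 266 s = 4.45×10⁻⁷ mol s⁻¹.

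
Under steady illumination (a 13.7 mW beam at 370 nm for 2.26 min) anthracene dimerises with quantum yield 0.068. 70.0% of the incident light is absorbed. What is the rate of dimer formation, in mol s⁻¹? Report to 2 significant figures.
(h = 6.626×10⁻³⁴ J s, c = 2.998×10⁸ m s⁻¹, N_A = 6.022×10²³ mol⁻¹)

2.0×10⁻⁹ mol s⁻¹

Photon energy at 370 nm: hc/λ = (6.626×10⁻³⁴)(2.998×10⁸)/(370×10⁻⁹) = 5.369×10⁻¹⁹ J.
Energy delivered: (13.7 mW)(135.6 s) = 1.858 J.
Photons incident: 1.858 / 5.369×10⁻¹⁹ = 3.461×10¹⁸, i.e. 3.461×10¹⁸/6.022×10²³ = 5.747×10⁻⁶ mol.
Photons absorbed: 0.700 × 5.747×10⁻⁶ = 4.023×10⁻⁶ mol.
Product formed: 0.068 × 4.023×10⁻⁶ = 2.736×10⁻⁷ mol.
Rate: 2.736×10⁻⁷ / 135.6 s = 2.0×10⁻⁹ mol s⁻¹.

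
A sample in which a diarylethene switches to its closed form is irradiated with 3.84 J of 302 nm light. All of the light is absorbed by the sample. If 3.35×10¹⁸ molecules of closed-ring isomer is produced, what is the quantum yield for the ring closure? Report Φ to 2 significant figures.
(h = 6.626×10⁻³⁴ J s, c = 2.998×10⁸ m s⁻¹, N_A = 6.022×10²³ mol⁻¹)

Product: 3.35×10¹⁸ / 6.022×10²³ = 5.563×10⁻⁶ mol.
Photon energy at 302 nm: hc/λ = (6.626×10⁻³⁴)(2.998×10⁸)/(302×10⁻⁹) = 6.578×10⁻¹⁹ J.
Photons incident: 3.84 / 6.578×10⁻¹⁹ = 5.838×10¹⁸, i.e. 5.838×10¹⁸/6.022×10²³ = 9.694×10⁻⁶ mol.
Φ = 5.563×10⁻⁶ mol / 9.694×10⁻⁶ mol photons = 0.57.

Φ = 0.57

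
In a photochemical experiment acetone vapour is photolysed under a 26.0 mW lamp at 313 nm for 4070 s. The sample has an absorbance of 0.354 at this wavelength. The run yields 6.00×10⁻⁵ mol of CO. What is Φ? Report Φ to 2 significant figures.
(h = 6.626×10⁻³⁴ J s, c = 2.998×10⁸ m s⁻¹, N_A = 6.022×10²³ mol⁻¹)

Photon energy at 313 nm: hc/λ = (6.626×10⁻³⁴)(2.998×10⁸)/(313×10⁻⁹) = 6.347×10⁻¹⁹ J.
Energy delivered: (26.0 mW)(4070 s) = 105.8 J.
Photons incident: 105.8 / 6.347×10⁻¹⁹ = 1.667×10²⁰, i.e. 1.667×10²⁰/6.022×10²³ = 2.768×10⁻⁴ mol.
Fraction absorbed: 1 − 10^(−0.354) = 0.5574.
Photons absorbed: 0.5574 × 2.768×10⁻⁴ = 1.543×10⁻⁴ mol.
Φ = 6.00×10⁻⁵ mol / 1.543×10⁻⁴ mol photons = 0.39.

Φ = 0.39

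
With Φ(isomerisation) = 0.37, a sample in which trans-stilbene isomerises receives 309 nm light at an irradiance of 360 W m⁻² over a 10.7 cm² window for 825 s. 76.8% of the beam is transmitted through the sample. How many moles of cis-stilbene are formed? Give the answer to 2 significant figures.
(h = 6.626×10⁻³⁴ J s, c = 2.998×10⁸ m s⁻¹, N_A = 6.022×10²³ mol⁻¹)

Photon energy at 309 nm: hc/λ = (6.626×10⁻³⁴)(2.998×10⁸)/(309×10⁻⁹) = 6.429×10⁻¹⁹ J.
Energy delivered: (360 W m⁻²)(10.7×10⁻⁴ m²)(825 s) = 317.8 J.
Photons incident: 317.8 / 6.429×10⁻¹⁹ = 4.943×10²⁰, i.e. 4.943×10²⁰/6.022×10²³ = 8.208×10⁻⁴ mol.
Fraction absorbed: 1 − 76.8/100 = 0.2320.
Photons absorbed: 0.2320 × 8.208×10⁻⁴ = 1.904×10⁻⁴ mol.
Product: Φ × n_abs = 0.37 × 1.904×10⁻⁴ = 7.045×10⁻⁵ mol.

7.0×10⁻⁵ mol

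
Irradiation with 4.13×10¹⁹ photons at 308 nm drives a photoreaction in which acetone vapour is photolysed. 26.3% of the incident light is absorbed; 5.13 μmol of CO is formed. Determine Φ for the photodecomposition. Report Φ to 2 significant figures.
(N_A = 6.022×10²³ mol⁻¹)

Product: 5.13 μmol = 5.13×10⁻⁶ mol.
Moles of photons: 4.13×10¹⁹ / 6.022×10²³ = 6.858×10⁻⁵ mol.
Photons absorbed: 0.263 × 6.858×10⁻⁵ = 1.804×10⁻⁵ mol.
Φ = 5.13×10⁻⁶ mol / 1.804×10⁻⁵ mol photons = 0.28.

Φ = 0.28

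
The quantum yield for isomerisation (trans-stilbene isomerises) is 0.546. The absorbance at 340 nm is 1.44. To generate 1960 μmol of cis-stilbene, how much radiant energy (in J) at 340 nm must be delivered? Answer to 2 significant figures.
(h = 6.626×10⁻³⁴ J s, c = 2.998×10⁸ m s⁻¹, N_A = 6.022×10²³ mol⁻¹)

Product: 1960 μmol = 0.00196 mol.
Photons that must be absorbed: 0.00196 / 0.546 = 0.003590 mol.
Fraction absorbed: 1 − 10^(−1.44) = 0.9637.
Incident photons needed: 0.003590 / 0.9637 = 0.003725 mol.
Photon energy: hc/λ = 5.843×10⁻¹⁹ J; per mole, 3.519×10⁵ J mol⁻¹.
Energy required: 0.003725 × 3.519×10⁵ = 1300 J.

1300 J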